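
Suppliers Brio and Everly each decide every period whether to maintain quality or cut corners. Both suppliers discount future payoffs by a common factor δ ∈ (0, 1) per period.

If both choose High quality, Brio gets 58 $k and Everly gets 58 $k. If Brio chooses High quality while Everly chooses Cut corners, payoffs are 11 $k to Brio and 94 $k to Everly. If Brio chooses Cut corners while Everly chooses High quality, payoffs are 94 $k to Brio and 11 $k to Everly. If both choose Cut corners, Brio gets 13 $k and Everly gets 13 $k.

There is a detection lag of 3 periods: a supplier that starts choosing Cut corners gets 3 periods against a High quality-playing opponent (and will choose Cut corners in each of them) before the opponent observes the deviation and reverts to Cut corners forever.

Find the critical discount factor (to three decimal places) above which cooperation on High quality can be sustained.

A deviator earns 94 for 3 periods, then 13 forever; cooperating earns 58 forever. Multiplying the IC by (1−δ):
58 ≥ 94(1−δ^3) + 13δ^3, so 81·δ^3 ≥ 36 and δ^3 ≥ 4/9.
δ ≥ (4/9)^(1/3) ≈ 0.763.

0.763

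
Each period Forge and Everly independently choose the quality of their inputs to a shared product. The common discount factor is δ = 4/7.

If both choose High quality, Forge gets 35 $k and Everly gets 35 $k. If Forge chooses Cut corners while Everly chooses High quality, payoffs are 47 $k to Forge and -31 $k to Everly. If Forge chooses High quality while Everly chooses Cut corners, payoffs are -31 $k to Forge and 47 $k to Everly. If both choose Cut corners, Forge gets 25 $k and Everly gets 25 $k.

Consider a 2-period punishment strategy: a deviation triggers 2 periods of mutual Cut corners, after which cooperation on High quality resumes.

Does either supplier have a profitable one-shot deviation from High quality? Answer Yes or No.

Comparing payoff streams over the 3 periods until play realigns: cooperate → 35(1+δ+…+δ^2); deviate → 47 + 25(δ+…+δ^2).
Cooperation is sustained iff (35−25)(δ+…+δ^2) ≥ 47−35.
δ+…+δ^2 = 4/7·(1−(4/7)^2)/(1−4/7) = 0.8980, and (47−35)/(35−25) = 1.2000.
0.8980 < 1.2000, so cooperation is not sustainable.

Yes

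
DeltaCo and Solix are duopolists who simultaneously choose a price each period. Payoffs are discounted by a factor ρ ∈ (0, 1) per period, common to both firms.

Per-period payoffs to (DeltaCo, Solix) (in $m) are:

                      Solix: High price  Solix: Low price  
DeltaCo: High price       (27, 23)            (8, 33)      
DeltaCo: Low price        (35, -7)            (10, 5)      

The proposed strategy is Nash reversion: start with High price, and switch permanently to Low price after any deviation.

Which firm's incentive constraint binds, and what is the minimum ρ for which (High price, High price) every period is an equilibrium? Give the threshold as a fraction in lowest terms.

Solix; ρ ≥ 5/14

DeltaCo: cooperation gives 27 each period; deviation gives 35 once then 10 forever.
  27/(1−ρ) ≥ 35 + 10ρ/(1−ρ) ⇒ ρ ≥ 8/25.
Solix: cooperation gives 23 each period; deviation gives 33 once then 5 forever.
  ρ ≥ 10/28 = 5/14.
Both must hold, so the binding constraint is Solix's: ρ ≥ 5/14.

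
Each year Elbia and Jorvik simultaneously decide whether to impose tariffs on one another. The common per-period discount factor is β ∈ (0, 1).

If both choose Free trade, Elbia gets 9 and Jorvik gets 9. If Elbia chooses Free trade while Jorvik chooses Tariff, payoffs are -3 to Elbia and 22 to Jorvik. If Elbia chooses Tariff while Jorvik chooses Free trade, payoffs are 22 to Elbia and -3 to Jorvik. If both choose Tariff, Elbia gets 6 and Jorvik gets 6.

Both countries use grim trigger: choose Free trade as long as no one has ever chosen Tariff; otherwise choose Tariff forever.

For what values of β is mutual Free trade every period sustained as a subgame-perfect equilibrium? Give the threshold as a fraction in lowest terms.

13/16

Cooperation forever yields 9 each period: 9/(1−β).
Deviating yields 22 once, then 6 forever: 22 + 6β/(1−β).
No profitable deviation requires 9/(1−β) ≥ 22 + 6β/(1−β).
Multiplying by (1−β): 9 ≥ 22(1−β) + 6β = 22 − 16β.
So 16β ≥ 13, i.e. β ≥ 13/16.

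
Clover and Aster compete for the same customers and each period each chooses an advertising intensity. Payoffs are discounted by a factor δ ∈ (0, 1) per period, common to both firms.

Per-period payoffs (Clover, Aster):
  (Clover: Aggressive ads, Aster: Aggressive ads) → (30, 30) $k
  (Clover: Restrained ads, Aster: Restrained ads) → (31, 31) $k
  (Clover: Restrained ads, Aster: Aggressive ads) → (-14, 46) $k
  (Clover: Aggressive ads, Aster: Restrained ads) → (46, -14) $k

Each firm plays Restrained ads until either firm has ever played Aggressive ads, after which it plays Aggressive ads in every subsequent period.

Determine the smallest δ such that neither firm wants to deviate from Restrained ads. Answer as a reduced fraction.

15/16

One-period gain from deviating is 46 − 31 = 15. The loss is 31 − 30 = 1 in every subsequent period, with present value 1·δ/(1−δ).
Deviation is unprofitable when 1·δ/(1−δ) ≥ 15, i.e. δ/(1−δ) ≥ 15.
Equivalently δ ≥ 15/(15+1) = 15/16.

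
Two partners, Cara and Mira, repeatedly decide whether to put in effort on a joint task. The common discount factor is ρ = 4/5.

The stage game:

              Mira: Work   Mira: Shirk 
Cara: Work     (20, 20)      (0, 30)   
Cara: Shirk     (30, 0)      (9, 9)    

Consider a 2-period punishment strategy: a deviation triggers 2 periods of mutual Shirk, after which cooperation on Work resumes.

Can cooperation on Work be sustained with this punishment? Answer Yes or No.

Yes

IC: ρ+…+ρ^2 ≥ (30−20)/(20−9) = 10/11.
At ρ = 4/5: partial sum = 1.4400 ≥ 0.9091. Cooperation sustainable.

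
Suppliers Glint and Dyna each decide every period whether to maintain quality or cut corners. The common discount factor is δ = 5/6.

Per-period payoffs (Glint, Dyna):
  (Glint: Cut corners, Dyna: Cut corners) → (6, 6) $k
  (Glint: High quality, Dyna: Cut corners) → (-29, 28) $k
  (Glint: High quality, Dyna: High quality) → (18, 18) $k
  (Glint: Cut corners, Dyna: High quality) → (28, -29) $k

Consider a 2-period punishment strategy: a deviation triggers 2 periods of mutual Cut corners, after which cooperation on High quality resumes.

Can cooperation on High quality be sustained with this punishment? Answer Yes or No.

Yes

A one-shot deviation gives 28 now, then 6 for 2 periods, then back to 18.
Gain from deviating: (28−18) today; loss: (18−6) in each of the next 2 periods.
No-deviation condition: (18−6)(δ+…+δ^2) ≥ 28−18, i.e. δ+…+δ^2 ≥ 5/6.
At δ = 5/6: δ+…+δ^2 = 1.5278 ≥ 0.8333.
So cooperation is sustainable.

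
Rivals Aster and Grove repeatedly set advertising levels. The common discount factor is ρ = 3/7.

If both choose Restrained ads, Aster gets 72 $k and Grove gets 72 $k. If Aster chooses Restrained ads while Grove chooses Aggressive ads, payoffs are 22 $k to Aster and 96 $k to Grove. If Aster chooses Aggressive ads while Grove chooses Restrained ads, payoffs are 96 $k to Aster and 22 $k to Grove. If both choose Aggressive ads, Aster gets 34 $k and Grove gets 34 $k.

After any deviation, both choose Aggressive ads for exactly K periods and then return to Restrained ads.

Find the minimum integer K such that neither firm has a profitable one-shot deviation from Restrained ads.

Need Σ_{k=1}^{K} ρ^k ≥ (96−72)/(72−34) = 0.6316 at ρ = 3/7.
At K = 2 the sum is 0.6122 < 0.6316; at K = 3 it is 0.6910 ≥ 0.6316.
So the minimum punishment length is K = 3.

3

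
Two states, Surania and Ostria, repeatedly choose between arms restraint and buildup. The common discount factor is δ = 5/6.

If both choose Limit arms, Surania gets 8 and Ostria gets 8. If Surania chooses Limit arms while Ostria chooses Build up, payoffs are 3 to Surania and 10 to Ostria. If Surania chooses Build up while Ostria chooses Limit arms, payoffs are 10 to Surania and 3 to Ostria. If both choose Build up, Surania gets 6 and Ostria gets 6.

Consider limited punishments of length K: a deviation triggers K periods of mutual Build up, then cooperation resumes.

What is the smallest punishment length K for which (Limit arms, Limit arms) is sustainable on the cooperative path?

2

IC: δ(1−δ^K)/(1−δ) ≥ (10−8)/(8−6) = 1.
With δ = 5/6: need 1 − δ^K ≥ 1·(1−5/6)/(5/6), i.e. δ^K ≤ 0.8000.
Since (5/6)^1 = 0.8333 and (5/6)^2 = 0.6944, the smallest such K is 2.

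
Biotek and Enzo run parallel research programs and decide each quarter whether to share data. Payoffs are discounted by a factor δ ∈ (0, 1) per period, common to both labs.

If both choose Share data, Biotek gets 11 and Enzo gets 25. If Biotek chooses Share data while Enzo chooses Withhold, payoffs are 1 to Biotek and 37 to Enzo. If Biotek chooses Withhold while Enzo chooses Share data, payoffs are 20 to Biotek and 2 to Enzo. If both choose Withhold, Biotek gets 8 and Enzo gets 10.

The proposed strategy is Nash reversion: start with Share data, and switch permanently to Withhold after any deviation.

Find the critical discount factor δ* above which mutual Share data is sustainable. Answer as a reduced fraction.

3/4

Biotek: cooperation gives 11 each period; deviation gives 20 once then 8 forever.
  11/(1−δ) ≥ 20 + 8δ/(1−δ) ⇒ δ ≥ 9/12 = 3/4.
Enzo: cooperation gives 25 each period; deviation gives 37 once then 10 forever.
  δ ≥ 12/27 = 4/9.
Both must hold, so the binding constraint is Biotek's: δ ≥ 3/4.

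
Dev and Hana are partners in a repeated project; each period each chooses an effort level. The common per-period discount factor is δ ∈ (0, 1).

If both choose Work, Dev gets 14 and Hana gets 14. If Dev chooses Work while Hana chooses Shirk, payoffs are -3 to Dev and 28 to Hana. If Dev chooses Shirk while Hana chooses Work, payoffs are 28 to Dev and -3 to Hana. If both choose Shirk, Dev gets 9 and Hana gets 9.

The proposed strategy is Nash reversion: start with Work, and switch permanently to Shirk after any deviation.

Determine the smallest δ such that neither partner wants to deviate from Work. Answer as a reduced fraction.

Under grim trigger the critical discount factor is (T−C)/(T−P) with T = 28, C = 14, P = 9.
δ* = (28−14)/(28−9) = 14/19.

14/19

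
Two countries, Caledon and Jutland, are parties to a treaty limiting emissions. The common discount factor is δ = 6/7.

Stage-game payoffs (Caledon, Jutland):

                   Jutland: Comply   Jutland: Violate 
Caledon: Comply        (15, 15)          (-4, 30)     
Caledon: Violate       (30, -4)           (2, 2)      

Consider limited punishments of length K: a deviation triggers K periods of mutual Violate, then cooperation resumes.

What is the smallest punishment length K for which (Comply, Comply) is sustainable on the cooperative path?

2

Need Σ_{k=1}^{K} δ^k ≥ (30−15)/(15−2) = 1.1538 at δ = 6/7.
At K = 1 the sum is 0.8571 < 1.1538; at K = 2 it is 1.5918 ≥ 1.1538.
So the minimum punishment length is K = 2.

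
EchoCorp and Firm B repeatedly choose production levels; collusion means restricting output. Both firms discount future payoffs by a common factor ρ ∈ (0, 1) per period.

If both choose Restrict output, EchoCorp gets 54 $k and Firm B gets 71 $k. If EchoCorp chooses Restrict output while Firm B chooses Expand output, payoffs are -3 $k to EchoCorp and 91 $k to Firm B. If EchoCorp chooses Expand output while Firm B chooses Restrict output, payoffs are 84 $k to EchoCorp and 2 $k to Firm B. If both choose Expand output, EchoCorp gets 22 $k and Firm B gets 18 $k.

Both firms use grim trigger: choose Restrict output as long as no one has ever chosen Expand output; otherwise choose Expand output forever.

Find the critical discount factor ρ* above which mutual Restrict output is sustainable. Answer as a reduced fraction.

15/31

EchoCorp's threshold: (84−54)/(84−22) = 15/31.
Firm B's threshold: (91−71)/(91−18) = 20/73.
15/31 > 20/73, so EchoCorp binds and ρ* = 15/31.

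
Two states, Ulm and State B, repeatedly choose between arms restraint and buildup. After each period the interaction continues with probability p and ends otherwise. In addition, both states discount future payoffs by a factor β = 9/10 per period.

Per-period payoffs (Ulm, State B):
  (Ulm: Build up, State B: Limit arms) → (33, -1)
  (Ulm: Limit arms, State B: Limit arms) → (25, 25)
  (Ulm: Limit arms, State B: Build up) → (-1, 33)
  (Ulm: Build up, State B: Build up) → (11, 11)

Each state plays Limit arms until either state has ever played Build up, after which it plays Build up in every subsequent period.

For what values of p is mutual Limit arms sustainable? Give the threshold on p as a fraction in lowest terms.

Expected continuation weight on next period's payoff is β·p = 9/10·p, which plays the role of the discount factor.
Cooperation requires 9/10·p ≥ (33−25)/(33−11) = 4/11, hence p ≥ 40/99.

40/99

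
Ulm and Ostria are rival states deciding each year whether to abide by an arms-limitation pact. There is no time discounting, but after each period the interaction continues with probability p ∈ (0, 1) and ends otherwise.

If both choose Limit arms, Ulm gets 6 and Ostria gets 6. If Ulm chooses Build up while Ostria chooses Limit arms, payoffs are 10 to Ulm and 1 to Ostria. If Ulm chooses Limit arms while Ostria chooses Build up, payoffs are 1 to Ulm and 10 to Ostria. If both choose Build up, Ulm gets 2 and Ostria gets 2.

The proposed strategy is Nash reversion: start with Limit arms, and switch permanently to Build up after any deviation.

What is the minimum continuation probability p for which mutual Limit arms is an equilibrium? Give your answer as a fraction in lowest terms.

1/2

With no time discounting, the continuation probability p plays the role of the discount factor.
Grim-trigger IC: 6/(1−p) ≥ 10 + 2p/(1−p) ⇒ p ≥ (10−6)/(10−2) = 1/2.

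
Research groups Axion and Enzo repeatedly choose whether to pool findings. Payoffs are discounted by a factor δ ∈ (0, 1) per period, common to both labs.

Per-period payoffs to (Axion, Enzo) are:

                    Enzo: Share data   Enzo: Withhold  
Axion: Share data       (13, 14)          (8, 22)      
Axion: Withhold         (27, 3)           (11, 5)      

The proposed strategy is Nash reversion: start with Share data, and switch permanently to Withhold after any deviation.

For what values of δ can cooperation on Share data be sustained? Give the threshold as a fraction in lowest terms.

Axion's threshold: (27−13)/(27−11) = 7/8.
Enzo's threshold: (22−14)/(22−5) = 8/17.
7/8 > 8/17, so Axion binds and δ* = 7/8.

7/8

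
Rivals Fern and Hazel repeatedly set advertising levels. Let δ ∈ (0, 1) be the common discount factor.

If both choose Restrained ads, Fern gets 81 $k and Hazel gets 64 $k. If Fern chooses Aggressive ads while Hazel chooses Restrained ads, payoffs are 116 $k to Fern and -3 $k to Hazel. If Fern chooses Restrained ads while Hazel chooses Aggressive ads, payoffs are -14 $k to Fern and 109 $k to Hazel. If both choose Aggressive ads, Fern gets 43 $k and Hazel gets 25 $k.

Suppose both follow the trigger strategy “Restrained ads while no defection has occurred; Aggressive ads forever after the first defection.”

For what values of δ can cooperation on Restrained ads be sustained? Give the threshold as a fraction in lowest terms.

For Fern: deviation gain 116−81 = 35, per-period punishment loss 81−43 = 38. IC gives δ ≥ 35/73.
For Hazel: gain 45, loss 39 per period, so δ ≥ 45/84 = 15/28.
The tighter constraint is Hazel's, so cooperation needs δ ≥ 15/28.

15/28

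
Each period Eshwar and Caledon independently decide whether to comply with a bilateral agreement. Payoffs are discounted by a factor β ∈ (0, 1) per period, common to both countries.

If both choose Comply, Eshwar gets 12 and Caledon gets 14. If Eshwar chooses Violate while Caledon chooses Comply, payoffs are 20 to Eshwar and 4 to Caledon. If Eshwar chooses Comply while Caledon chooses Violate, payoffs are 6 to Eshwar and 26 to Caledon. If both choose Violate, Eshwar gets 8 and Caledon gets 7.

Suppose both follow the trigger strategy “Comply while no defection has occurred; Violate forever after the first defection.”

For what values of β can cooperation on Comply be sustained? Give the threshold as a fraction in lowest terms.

2/3

Eshwar's threshold: (20−12)/(20−8) = 2/3.
Caledon's threshold: (26−14)/(26−7) = 12/19.
2/3 > 12/19, so Eshwar binds and β* = 2/3.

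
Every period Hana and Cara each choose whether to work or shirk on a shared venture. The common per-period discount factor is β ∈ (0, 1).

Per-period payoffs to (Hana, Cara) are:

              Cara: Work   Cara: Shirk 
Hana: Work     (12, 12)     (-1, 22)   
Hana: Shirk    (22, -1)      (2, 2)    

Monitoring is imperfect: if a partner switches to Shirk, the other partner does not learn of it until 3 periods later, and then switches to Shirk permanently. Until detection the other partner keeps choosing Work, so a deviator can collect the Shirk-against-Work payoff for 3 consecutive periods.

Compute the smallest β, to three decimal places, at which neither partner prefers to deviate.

A deviator earns 22 for 3 periods, then 2 forever; cooperating earns 12 forever. Multiplying the IC by (1−β):
12 ≥ 22(1−β^3) + 2β^3, so 20·β^3 ≥ 10 and β^3 ≥ 1/2.
β ≥ (1/2)^(1/3) ≈ 0.794.

0.794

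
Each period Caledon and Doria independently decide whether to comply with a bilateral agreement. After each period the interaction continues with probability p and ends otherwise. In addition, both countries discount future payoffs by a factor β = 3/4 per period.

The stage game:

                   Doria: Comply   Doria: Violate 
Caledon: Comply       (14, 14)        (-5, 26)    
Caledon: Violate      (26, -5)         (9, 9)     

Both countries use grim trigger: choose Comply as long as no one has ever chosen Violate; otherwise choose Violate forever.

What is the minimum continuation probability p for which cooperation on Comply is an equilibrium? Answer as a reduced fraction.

With continuation probability p and discount β, the effective per-period discount factor is βp.
Grim-trigger IC: βp ≥ (26−14)/(26−9) = 12/17.
So p ≥ (12/17)/(3/4) = 16/17.

16/17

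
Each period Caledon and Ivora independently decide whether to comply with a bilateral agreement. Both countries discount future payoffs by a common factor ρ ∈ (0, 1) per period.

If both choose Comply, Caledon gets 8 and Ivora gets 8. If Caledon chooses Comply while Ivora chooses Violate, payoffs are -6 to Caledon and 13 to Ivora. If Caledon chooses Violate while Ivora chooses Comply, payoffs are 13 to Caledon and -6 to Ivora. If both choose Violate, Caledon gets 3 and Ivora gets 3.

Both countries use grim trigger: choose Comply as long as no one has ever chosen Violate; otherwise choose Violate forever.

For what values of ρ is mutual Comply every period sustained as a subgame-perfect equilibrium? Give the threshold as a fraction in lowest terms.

1/2

Cooperation forever yields 8 each period: 8/(1−ρ).
Deviating yields 13 once, then 3 forever: 13 + 3ρ/(1−ρ).
No profitable deviation requires 8/(1−ρ) ≥ 13 + 3ρ/(1−ρ).
Multiplying by (1−ρ): 8 ≥ 13(1−ρ) + 3ρ = 13 − 10ρ.
So 10ρ ≥ 5, i.e. ρ ≥ 5/10 = 1/2.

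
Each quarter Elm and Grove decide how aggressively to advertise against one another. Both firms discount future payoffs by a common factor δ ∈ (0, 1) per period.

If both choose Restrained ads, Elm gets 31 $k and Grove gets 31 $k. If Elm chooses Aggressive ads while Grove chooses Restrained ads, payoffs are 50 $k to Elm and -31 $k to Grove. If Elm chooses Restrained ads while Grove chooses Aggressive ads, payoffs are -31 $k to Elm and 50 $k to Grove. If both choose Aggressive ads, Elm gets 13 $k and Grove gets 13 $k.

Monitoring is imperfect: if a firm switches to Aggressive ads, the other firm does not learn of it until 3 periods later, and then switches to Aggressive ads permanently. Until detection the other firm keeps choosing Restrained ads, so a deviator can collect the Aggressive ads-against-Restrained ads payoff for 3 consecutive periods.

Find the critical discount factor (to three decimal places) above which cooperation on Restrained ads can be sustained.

0.801

Deviating for the 3 undetected periods gains 50−31 = 19 per period over cooperation, then loses 31−13 = 18 per period forever once punishment starts.
Gain: 19(1 + δ + … + δ^2); loss: 18·δ^3/(1−δ).
No profitable deviation ⇔ 19(1−δ^3) ≤ 18·δ^3, i.e. δ^3 ≥ 19/(19+18) = 19/37.
Hence δ ≥ (19/37)^(1/3) ≈ 0.801.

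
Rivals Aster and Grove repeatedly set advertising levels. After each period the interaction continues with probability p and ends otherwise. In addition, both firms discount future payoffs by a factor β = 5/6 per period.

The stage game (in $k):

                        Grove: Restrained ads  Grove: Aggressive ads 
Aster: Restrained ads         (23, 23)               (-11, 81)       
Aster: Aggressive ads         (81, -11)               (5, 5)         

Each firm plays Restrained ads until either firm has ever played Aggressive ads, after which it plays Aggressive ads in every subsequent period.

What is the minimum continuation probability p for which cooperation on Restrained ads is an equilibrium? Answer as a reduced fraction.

87/95

With continuation probability p and discount β, the effective per-period discount factor is βp.
Grim-trigger IC: βp ≥ (81−23)/(81−5) = 29/38.
So p ≥ (29/38)/(5/6) = 87/95.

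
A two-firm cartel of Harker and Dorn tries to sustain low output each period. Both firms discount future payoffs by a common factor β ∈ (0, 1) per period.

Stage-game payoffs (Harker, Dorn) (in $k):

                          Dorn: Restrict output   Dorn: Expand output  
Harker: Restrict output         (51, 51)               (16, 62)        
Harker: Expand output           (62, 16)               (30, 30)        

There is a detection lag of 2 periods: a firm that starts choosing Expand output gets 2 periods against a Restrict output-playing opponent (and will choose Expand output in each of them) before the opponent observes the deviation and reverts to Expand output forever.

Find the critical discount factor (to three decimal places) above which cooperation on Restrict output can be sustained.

Deviating for the 2 undetected periods gains 62−51 = 11 per period over cooperation, then loses 51−30 = 21 per period forever once punishment starts.
Gain: 11(1 + β + … + β^1); loss: 21·β^2/(1−β).
No profitable deviation ⇔ 11(1−β^2) ≤ 21·β^2, i.e. β^2 ≥ 11/(11+21) = 11/32.
Hence β ≥ (11/32)^(1/2) ≈ 0.586.

0.586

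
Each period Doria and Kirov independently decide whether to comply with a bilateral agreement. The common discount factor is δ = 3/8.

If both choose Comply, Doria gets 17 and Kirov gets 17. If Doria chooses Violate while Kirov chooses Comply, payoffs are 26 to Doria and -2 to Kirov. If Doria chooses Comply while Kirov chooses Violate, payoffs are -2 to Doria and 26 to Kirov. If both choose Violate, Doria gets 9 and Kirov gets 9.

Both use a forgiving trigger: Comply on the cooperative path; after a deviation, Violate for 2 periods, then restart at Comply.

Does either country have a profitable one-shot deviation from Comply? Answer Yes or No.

A one-shot deviation gives 26 now, then 9 for 2 periods, then back to 17.
Gain from deviating: (26−17) today; loss: (17−9) in each of the next 2 periods.
No-deviation condition: (17−9)(δ+…+δ^2) ≥ 26−17, i.e. δ+…+δ^2 ≥ 9/8.
At δ = 3/8: δ+…+δ^2 = 0.5156 < 1.1250.
So cooperation is not sustainable.

Yes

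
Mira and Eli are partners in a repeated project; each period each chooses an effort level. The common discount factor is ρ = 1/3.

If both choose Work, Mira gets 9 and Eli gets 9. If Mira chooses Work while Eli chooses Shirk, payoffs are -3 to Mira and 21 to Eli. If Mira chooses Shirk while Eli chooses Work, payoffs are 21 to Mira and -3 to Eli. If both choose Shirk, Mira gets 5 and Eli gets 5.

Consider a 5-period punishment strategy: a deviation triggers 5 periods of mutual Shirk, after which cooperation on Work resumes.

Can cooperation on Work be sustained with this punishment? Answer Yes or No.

A one-shot deviation gives 21 now, then 5 for 5 periods, then back to 9.
Gain from deviating: (21−9) today; loss: (9−5) in each of the next 5 periods.
No-deviation condition: (9−5)(ρ+…+ρ^5) ≥ 21−9, i.e. ρ+…+ρ^5 ≥ 3.
At ρ = 1/3: ρ+…+ρ^5 = 0.4979 < 3.0000.
So cooperation is not sustainable.

No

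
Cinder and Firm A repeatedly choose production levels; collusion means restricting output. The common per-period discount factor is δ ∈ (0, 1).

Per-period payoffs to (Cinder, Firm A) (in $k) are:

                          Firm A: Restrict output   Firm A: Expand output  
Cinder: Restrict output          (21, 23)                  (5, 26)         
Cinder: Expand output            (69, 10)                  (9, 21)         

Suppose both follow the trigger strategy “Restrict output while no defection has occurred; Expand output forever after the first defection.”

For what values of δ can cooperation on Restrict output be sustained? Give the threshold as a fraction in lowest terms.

Cinder: cooperation gives 21 each period; deviation gives 69 once then 9 forever.
  21/(1−δ) ≥ 69 + 9δ/(1−δ) ⇒ δ ≥ 48/60 = 4/5.
Firm A: cooperation gives 23 each period; deviation gives 26 once then 21 forever.
  δ ≥ 3/5.
Both must hold, so the binding constraint is Cinder's: δ ≥ 4/5.

4/5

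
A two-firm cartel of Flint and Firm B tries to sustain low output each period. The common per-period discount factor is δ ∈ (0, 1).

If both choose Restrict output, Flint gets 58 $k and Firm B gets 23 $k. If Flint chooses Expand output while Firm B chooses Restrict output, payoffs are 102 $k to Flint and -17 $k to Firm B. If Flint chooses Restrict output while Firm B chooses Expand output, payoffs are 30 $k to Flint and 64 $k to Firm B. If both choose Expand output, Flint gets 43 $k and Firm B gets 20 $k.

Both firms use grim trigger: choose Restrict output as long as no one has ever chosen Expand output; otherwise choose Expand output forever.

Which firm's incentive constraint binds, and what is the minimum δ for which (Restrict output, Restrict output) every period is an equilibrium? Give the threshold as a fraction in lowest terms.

For Flint: deviation gain 102−58 = 44, per-period punishment loss 58−43 = 15. IC gives δ ≥ 44/59.
For Firm B: gain 41, loss 3 per period, so δ ≥ 41/44.
The tighter constraint is Firm B's, so cooperation needs δ ≥ 41/44.

Firm B; δ ≥ 41/44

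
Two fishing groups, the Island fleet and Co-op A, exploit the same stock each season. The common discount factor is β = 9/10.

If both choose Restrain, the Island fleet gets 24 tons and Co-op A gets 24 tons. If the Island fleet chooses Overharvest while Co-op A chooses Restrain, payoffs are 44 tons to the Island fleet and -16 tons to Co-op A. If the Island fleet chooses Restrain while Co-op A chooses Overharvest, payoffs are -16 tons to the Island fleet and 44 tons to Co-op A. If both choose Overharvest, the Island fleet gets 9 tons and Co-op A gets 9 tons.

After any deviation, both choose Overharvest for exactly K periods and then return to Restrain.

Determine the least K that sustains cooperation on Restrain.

Need Σ_{k=1}^{K} β^k ≥ (44−24)/(24−9) = 1.3333 at β = 9/10.
At K = 1 the sum is 0.9000 < 1.3333; at K = 2 it is 1.7100 ≥ 1.3333.
So the minimum punishment length is K = 2.

2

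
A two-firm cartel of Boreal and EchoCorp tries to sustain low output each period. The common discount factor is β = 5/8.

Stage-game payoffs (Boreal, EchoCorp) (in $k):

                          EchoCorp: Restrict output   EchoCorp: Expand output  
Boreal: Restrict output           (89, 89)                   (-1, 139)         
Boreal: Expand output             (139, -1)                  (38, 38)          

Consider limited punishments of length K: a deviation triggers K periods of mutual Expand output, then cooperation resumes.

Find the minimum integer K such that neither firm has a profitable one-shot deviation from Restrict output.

No profitable deviation requires (89−38)(β+…+β^K) ≥ 139−89, i.e. β+…+β^K ≥ 50/51 ≈ 0.9804.
With β = 5/8, the partial sums are K=1: 0.6250, K=2: 1.0156.
K = 2 is the first length at which the sum reaches 0.9804.

2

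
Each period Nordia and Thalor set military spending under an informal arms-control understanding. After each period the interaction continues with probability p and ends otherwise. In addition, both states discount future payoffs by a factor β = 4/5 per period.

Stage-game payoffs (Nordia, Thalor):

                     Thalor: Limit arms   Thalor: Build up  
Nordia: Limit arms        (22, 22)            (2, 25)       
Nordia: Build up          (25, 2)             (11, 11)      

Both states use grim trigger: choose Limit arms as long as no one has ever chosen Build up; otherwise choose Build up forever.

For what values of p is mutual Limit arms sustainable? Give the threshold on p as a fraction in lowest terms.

15/56

Expected continuation weight on next period's payoff is β·p = 4/5·p, which plays the role of the discount factor.
Cooperation requires 4/5·p ≥ (25−22)/(25−11) = 3/14, hence p ≥ 15/56.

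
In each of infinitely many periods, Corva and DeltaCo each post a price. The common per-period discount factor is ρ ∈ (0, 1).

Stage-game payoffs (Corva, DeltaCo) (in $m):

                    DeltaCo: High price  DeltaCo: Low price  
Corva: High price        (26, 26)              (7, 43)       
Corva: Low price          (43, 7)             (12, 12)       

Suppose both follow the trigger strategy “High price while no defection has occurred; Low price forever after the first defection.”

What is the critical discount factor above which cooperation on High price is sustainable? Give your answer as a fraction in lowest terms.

17/31

Cooperation forever yields 26 each period: 26/(1−ρ).
Deviating yields 43 once, then 12 forever: 43 + 12ρ/(1−ρ).
No profitable deviation requires 26/(1−ρ) ≥ 43 + 12ρ/(1−ρ).
Multiplying by (1−ρ): 26 ≥ 43(1−ρ) + 12ρ = 43 − 31ρ.
So 31ρ ≥ 17, i.e. ρ ≥ 17/31.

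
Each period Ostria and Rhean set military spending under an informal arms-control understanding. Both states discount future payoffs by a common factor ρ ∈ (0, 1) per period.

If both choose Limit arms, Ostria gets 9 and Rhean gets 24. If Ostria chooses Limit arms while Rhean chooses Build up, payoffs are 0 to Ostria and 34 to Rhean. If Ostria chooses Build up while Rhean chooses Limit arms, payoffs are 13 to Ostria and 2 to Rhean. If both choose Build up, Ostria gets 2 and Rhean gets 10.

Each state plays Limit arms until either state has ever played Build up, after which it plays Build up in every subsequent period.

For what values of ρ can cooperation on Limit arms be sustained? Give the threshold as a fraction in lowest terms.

5/12

Ostria's threshold: (13−9)/(13−2) = 4/11.
Rhean's threshold: (34−24)/(34−10) = 5/12.
4/11 < 5/12, so Rhean binds and ρ* = 5/12.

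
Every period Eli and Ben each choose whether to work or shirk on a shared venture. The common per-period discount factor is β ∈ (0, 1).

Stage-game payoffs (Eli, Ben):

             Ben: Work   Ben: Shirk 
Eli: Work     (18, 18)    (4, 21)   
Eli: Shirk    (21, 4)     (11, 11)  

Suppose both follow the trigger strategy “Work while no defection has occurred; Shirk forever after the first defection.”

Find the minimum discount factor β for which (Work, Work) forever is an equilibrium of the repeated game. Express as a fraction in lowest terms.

One-period gain from deviating is 21 − 18 = 3. The loss is 18 − 11 = 7 in every subsequent period, with present value 7·β/(1−β).
Deviation is unprofitable when 7·β/(1−β) ≥ 3, i.e. β/(1−β) ≥ 3/7.
Equivalently β ≥ 3/(3+7) = 3/10.

3/10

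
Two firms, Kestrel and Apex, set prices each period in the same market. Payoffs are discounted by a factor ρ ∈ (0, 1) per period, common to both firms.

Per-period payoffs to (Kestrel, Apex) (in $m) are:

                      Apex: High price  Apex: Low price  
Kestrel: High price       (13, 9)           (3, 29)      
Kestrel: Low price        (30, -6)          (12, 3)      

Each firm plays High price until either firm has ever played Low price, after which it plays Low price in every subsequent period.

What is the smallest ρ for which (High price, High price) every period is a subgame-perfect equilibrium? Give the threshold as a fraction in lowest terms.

17/18

For Kestrel: deviation gain 30−13 = 17, per-period punishment loss 13−12 = 1. IC gives ρ ≥ 17/18.
For Apex: gain 20, loss 6 per period, so ρ ≥ 20/26 = 10/13.
The tighter constraint is Kestrel's, so cooperation needs ρ ≥ 17/18.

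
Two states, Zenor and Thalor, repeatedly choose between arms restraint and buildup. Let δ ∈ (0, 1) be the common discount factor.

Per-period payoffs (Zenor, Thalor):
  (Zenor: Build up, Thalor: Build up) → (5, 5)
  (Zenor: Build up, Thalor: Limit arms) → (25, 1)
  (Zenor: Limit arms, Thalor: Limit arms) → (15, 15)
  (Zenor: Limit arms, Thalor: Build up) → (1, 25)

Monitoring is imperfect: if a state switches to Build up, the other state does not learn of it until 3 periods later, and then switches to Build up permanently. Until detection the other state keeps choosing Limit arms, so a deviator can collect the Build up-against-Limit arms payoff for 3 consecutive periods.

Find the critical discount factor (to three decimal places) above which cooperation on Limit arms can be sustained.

Deviating for the 3 undetected periods gains 25−15 = 10 per period over cooperation, then loses 15−5 = 10 per period forever once punishment starts.
Gain: 10(1 + δ + … + δ^2); loss: 10·δ^3/(1−δ).
No profitable deviation ⇔ 10(1−δ^3) ≤ 10·δ^3, i.e. δ^3 ≥ 10/(10+10) = 1/2.
Hence δ ≥ (1/2)^(1/3) ≈ 0.794.

0.794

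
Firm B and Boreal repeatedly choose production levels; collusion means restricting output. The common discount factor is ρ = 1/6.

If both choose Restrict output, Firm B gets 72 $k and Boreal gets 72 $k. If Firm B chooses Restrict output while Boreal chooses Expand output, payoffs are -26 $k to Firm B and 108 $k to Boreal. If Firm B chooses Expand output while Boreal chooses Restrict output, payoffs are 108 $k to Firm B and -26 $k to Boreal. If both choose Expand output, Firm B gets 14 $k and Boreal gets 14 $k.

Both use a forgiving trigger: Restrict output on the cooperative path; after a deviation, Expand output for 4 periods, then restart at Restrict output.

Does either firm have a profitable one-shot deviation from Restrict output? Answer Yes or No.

Yes

IC: ρ+…+ρ^4 ≥ (108−72)/(72−14) = 18/29.
At ρ = 1/6: partial sum = 0.1998 < 0.6207. Cooperation not sustainable.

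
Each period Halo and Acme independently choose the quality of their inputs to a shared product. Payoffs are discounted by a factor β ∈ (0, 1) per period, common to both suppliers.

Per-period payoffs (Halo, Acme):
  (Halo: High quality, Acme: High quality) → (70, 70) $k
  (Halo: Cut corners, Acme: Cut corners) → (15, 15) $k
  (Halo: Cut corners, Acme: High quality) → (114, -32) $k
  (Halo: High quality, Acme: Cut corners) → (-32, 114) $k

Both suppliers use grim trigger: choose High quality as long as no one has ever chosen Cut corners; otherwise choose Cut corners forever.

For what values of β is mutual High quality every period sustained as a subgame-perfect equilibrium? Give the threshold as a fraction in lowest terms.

Under grim trigger the critical discount factor is (T−C)/(T−P) with T = 114, C = 70, P = 15.
β* = (114−70)/(114−15) = 44/99 = 4/9.

4/9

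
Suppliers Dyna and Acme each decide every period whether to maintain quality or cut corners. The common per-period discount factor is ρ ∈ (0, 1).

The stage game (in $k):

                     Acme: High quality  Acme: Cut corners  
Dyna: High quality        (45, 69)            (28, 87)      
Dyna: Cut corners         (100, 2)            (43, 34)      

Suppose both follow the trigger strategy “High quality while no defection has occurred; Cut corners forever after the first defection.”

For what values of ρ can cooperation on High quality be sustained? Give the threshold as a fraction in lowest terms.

Dyna: cooperation gives 45 each period; deviation gives 100 once then 43 forever.
  45/(1−ρ) ≥ 100 + 43ρ/(1−ρ) ⇒ ρ ≥ 55/57.
Acme: cooperation gives 69 each period; deviation gives 87 once then 34 forever.
  ρ ≥ 18/53.
Both must hold, so the binding constraint is Dyna's: ρ ≥ 55/57.

55/57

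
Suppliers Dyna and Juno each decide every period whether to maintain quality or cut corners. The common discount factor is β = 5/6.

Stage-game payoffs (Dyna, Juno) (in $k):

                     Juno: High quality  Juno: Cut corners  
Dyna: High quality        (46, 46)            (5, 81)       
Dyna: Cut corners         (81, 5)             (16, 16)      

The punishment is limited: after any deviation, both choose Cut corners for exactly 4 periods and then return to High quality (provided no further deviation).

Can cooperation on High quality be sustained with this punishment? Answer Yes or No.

Yes

IC: β+…+β^4 ≥ (81−46)/(46−16) = 7/6.
At β = 5/6: partial sum = 2.5887 ≥ 1.1667. Cooperation sustainable.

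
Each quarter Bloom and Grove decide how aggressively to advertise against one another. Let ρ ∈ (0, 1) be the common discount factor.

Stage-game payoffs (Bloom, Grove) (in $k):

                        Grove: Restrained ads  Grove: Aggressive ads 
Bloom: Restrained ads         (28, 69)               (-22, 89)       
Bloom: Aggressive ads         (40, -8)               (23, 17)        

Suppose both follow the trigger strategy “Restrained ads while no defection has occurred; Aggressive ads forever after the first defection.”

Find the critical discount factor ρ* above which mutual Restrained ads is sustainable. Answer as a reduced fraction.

12/17

Bloom's threshold: (40−28)/(40−23) = 12/17.
Grove's threshold: (89−69)/(89−17) = 5/18.
12/17 > 5/18, so Bloom binds and ρ* = 12/17.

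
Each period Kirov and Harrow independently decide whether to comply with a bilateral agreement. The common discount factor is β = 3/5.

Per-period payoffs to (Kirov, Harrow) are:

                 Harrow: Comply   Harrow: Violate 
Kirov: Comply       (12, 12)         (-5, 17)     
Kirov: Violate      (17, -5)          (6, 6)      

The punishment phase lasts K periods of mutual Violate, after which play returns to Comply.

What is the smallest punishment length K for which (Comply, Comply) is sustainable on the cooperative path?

No profitable deviation requires (12−6)(β+…+β^K) ≥ 17−12, i.e. β+…+β^K ≥ 5/6 ≈ 0.8333.
With β = 3/5, the partial sums are K=1: 0.6000, K=2: 0.9600.
K = 2 is the first length at which the sum reaches 0.8333.

2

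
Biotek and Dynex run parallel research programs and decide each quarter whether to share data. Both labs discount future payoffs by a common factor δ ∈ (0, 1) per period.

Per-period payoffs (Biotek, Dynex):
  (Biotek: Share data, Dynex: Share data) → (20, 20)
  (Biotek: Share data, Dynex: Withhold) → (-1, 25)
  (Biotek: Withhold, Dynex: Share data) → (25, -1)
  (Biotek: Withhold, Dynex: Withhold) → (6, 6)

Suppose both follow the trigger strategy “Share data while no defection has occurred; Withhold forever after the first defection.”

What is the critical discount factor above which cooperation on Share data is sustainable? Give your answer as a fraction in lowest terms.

20/(1−δ) ≥ 25 + 6δ/(1−δ)
20 ≥ 25 − 19δ
δ ≥ 5/19.

5/19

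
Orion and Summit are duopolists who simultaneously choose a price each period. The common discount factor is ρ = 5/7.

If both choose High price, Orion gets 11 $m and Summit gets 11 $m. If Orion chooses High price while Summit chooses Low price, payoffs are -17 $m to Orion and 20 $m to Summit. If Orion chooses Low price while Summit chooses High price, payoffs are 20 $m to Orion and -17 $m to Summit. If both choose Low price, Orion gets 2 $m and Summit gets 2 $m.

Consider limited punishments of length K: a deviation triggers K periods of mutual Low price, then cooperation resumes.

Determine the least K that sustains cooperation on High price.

IC: ρ(1−ρ^K)/(1−ρ) ≥ (20−11)/(11−2) = 1.
With ρ = 5/7: need 1 − ρ^K ≥ 1·(1−5/7)/(5/7), i.e. ρ^K ≤ 0.6000.
Since (5/7)^1 = 0.7143 and (5/7)^2 = 0.5102, the smallest such K is 2.

2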